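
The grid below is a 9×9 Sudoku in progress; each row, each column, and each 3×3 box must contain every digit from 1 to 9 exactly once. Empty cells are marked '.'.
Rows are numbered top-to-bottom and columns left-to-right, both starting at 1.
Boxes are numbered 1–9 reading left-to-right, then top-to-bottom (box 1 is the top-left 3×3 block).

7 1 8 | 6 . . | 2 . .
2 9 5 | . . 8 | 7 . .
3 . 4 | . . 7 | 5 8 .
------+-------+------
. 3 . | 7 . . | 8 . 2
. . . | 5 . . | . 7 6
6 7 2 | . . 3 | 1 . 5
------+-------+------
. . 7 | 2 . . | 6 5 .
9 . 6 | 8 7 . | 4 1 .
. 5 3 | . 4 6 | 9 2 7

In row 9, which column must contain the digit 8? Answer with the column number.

1

Consider where 8 can go in row 9.
r9c4 is out (column 4 already has a 8).
So the only cell in row 9 that can hold 8 is r9c1.
That is column 1.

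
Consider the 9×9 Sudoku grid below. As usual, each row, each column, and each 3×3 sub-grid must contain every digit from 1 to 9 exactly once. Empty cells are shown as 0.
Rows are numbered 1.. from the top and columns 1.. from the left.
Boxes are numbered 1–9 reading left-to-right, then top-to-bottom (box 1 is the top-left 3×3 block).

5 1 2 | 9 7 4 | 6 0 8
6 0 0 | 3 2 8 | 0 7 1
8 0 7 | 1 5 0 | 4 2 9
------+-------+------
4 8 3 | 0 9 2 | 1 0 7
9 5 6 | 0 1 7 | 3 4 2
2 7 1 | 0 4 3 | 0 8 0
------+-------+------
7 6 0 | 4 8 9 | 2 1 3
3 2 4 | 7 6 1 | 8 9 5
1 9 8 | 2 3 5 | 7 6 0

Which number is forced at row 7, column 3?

Row 7 already contains {1, 2, 3, 4, 6, 7, 8, 9}.
Column 3 already contains {1, 2, 3, 4, 6, 7, 8}.
Its 3×3 block (box 7) already contains {1, 2, 3, 4, 6, 7, 8, 9}.
The only value from 1–9 not eliminated is 5, so row 7, column 3 = 5.

5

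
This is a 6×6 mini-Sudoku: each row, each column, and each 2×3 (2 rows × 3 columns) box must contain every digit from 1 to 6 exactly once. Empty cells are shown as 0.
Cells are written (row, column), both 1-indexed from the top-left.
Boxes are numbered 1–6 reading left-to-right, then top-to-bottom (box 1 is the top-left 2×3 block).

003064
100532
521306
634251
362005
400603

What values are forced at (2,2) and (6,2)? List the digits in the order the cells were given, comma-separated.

For (2,2):
  Row 2 already contains {1, 2, 3, 5}.
  Column 2 already contains {2, 3, 6}.
  Its 2×3 block (box 1) already contains {1, 3}.
  The only value from 1–6 not eliminated is 4, so (2,2) = 4.
For (6,2):
  Consider where 1 can go in column 2.
  (1,2) is out (box 1 already has a 1).
  (2,2) is out (row 2 already has a 1).
  So the only cell in column 2 that can hold 1 is (6,2).
  So (6,2) = 1.

4,1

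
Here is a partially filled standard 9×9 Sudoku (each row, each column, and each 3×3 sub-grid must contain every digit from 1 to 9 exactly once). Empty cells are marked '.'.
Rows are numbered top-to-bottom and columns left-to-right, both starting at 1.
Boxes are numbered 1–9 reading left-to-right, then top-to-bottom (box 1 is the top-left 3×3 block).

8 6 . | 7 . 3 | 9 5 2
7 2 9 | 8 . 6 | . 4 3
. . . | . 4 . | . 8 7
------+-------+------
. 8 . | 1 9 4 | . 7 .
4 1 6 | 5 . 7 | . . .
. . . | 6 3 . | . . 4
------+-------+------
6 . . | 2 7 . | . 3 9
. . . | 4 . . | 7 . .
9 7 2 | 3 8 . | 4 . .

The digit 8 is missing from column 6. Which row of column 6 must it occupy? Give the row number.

6

Consider where 8 can go in column 6.
r3c6 is out (row 3 already has a 8).
r7c6 is out (box 8 already has a 8).
r8c6 is out (box 8 already has a 8).
r9c6 is out (row 9 already has a 8).
So the only cell in column 6 that can hold 8 is r6c6.
That is row 6.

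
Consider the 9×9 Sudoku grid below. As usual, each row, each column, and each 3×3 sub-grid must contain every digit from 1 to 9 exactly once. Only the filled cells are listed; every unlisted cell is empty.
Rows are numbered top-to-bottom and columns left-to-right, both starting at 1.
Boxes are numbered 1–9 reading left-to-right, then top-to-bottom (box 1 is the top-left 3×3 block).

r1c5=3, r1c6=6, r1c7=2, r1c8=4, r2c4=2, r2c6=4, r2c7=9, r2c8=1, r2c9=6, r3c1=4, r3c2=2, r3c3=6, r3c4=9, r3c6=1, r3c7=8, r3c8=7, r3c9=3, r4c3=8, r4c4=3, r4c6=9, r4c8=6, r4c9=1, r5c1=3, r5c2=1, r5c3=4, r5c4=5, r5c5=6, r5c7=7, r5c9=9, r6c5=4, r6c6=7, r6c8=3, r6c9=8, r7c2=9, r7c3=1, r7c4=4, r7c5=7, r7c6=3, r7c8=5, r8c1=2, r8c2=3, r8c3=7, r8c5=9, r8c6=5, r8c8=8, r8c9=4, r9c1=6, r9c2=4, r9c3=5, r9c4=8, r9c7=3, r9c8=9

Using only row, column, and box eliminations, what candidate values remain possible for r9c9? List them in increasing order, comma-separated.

Row 9 already contains {3, 4, 5, 6, 8, 9}.
Column 9 already contains {1, 3, 4, 6, 8, 9}.
Its 3×3 block (box 9) already contains {3, 4, 5, 8, 9}.
Removing those from 1–9 leaves {2, 7} as the candidates for r9c9.

2,7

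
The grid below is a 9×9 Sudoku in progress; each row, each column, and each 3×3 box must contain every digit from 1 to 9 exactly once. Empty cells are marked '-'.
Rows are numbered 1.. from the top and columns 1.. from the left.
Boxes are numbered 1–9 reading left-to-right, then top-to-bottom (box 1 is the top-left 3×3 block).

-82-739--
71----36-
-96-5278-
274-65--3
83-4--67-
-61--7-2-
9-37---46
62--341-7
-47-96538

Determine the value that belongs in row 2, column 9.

Cell row 2, column 9 itself could take any of {2, 4, 5} by direct elimination.
Consider where 2 can go in row 2.
row 2, column 3 is out (column 3 already has a 2).
row 2, column 4 is out (box 2 already has a 2).
row 2, column 5 is out (box 2 already has a 2).
row 2, column 6 is out (column 6 already has a 2).
So the only cell in row 2 that can hold 2 is row 2, column 9.
Therefore row 2, column 9 = 2.

2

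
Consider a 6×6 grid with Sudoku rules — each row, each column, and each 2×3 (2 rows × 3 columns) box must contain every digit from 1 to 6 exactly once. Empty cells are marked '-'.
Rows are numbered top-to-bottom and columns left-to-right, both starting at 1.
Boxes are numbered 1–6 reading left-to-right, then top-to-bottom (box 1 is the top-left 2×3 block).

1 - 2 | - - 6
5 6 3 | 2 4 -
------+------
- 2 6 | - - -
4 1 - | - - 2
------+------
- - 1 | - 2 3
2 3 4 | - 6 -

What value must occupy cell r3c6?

4

Cell r3c6 itself could take any of {1, 4, 5} by direct elimination.
Consider where 4 can go in column 6.
r2c6 is out (row 2 already has a 4).
r6c6 is out (row 6 already has a 4).
So the only cell in column 6 that can hold 4 is r3c6.
Therefore r3c6 = 4.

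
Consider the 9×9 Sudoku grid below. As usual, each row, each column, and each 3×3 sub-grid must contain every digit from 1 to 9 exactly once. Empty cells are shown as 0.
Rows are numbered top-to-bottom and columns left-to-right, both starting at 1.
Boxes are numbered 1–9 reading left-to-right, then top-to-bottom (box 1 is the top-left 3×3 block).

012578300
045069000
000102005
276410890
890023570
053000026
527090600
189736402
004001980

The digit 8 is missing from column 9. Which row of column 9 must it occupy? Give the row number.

2

Consider where 8 can go in column 9.
r1c9 is out (row 1 already has a 8).
r4c9 is out (row 4 already has a 8).
r5c9 is out (row 5 already has a 8).
r7c9 is out (box 9 already has a 8).
r9c9 is out (row 9 already has a 8).
So the only cell in column 9 that can hold 8 is r2c9.
That is row 2.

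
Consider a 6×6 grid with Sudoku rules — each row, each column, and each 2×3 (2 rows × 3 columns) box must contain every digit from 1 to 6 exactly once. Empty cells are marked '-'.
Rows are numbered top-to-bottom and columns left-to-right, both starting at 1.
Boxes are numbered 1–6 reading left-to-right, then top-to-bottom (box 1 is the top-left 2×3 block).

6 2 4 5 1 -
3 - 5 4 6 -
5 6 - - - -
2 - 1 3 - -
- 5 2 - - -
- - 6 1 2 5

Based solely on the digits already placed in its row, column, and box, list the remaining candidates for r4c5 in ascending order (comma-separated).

4,5

Row 4 already contains {1, 2, 3}.
Column 5 already contains {1, 2, 6}.
Its 2×3 block (box 4) already contains {3}.
Removing those from 1–6 leaves {4, 5} as the candidates for r4c5.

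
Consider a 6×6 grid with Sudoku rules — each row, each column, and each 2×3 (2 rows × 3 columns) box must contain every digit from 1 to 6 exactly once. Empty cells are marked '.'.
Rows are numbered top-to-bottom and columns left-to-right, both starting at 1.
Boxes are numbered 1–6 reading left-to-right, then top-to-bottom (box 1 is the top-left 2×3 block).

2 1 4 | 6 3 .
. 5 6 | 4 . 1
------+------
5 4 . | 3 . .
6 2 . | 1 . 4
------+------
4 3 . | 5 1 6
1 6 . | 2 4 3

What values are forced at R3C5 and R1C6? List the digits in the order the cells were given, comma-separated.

6,5

For R3C5:
  Consider where 6 can go in box 4.
  R3C6 is out (column 6 already has a 6).
  R4C5 is out (row 4 already has a 6).
  So the only cell in box 4 that can hold 6 is R3C5.
  So R3C5 = 6.
For R1C6:
  Row 1 already contains {1, 2, 3, 4, 6}.
  Column 6 already contains {1, 3, 4, 6}.
  Its 2×3 block (box 2) already contains {1, 3, 4, 6}.
  The only value from 1–6 not eliminated is 5, so R1C6 = 5.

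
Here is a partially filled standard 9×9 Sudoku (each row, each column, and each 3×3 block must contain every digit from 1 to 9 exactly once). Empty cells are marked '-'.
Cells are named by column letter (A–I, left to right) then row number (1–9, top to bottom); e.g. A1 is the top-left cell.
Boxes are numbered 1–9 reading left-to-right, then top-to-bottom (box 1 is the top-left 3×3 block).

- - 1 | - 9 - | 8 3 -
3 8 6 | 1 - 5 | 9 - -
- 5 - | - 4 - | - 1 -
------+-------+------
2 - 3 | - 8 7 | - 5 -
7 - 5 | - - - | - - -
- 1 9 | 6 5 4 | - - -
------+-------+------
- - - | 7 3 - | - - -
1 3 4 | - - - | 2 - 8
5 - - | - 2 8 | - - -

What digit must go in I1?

Cell I1 itself could take any of {2, 4, 5, 6, 7} by direct elimination.
Consider where 5 can go in box 3.
H2 is out (row 2 already has a 5).
I2 is out (row 2 already has a 5).
G3 is out (row 3 already has a 5).
I3 is out (row 3 already has a 5).
So the only cell in box 3 that can hold 5 is I1.
Therefore I1 = 5.

5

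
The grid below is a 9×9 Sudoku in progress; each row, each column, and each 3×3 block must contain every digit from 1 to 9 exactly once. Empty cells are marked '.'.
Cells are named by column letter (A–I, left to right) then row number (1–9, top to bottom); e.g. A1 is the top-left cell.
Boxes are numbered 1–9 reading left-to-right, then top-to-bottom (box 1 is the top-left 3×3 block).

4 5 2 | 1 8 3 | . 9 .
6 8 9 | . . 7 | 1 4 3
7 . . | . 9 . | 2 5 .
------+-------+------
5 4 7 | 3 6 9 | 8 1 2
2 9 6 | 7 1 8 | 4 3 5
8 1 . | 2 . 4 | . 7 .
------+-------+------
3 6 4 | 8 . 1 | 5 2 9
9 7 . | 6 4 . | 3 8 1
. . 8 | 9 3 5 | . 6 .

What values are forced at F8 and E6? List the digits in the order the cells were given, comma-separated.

For F8:
  Row 8 already contains {1, 3, 4, 6, 7, 8, 9}.
  Column F already contains {1, 3, 4, 5, 7, 8, 9}.
  Its 3×3 block (box 8) already contains {1, 3, 4, 5, 6, 8, 9}.
  The only value from 1–9 not eliminated is 2, so F8 = 2.
For E6:
  Row 6 already contains {1, 2, 4, 7, 8}.
  Column E already contains {1, 3, 4, 6, 8, 9}.
  Its 3×3 block (box 5) already contains {1, 2, 3, 4, 6, 7, 8, 9}.
  The only value from 1–9 not eliminated is 5, so E6 = 5.

2,5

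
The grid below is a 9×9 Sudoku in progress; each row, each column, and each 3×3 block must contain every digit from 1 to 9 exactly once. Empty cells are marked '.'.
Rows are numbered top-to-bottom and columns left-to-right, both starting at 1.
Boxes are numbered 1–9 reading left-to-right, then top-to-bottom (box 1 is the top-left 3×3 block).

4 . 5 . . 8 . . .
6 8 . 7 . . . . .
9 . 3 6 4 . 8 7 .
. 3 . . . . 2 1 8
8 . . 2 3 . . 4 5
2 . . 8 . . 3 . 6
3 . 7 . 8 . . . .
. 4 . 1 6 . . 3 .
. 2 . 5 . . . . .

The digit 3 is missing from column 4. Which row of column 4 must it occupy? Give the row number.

1

Consider where 3 can go in column 4.
R4C4 is out (row 4 already has a 3).
R7C4 is out (row 7 already has a 3).
So the only cell in column 4 that can hold 3 is R1C4.
That is row 1.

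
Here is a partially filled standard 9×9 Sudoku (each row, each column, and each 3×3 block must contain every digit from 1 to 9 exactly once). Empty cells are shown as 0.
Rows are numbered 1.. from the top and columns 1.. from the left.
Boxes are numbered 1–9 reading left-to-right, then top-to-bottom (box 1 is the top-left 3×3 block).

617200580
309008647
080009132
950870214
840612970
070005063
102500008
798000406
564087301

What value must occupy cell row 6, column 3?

1

Row 6 already contains {3, 5, 6, 7}.
Column 3 already contains {2, 4, 7, 8, 9}.
Its 3×3 block (box 4) already contains {4, 5, 7, 8, 9}.
The only value from 1–9 not eliminated is 1, so row 6, column 3 = 1.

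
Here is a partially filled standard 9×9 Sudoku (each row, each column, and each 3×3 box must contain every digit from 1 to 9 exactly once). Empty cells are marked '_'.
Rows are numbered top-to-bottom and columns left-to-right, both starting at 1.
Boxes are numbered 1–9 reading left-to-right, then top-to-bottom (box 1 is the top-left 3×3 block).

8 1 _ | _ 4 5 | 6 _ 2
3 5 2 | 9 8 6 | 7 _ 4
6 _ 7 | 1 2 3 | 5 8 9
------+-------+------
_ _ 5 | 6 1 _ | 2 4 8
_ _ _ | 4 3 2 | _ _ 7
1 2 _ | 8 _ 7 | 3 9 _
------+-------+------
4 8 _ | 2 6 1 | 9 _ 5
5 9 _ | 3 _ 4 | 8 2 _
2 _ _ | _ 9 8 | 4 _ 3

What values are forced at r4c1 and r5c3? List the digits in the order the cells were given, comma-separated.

7,8

For r4c1:
  Consider where 7 can go in column 1.
  r5c1 is out (row 5 already has a 7).
  So the only cell in column 1 that can hold 7 is r4c1.
  So r4c1 = 7.
For r5c3:
  Consider where 8 can go in row 5.
  r5c1 is out (column 1 already has a 8).
  r5c2 is out (column 2 already has a 8).
  r5c7 is out (column 7 already has a 8).
  r5c8 is out (column 8 already has a 8).
  So the only cell in row 5 that can hold 8 is r5c3.
  So r5c3 = 8.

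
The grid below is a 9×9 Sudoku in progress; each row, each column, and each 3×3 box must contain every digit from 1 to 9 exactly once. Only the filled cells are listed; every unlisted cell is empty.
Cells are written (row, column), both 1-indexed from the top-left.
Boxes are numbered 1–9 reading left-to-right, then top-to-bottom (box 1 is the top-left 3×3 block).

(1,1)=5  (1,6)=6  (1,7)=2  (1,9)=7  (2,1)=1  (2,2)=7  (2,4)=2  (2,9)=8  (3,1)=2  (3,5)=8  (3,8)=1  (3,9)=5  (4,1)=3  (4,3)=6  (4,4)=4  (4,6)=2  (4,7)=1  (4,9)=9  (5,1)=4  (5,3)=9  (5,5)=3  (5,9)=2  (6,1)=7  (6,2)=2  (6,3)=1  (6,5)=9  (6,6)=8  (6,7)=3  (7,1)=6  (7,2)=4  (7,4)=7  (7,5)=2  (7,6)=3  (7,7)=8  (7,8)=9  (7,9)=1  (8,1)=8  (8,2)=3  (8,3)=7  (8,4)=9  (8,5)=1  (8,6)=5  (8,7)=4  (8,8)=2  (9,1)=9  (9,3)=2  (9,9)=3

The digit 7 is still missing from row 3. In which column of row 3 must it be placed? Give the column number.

Consider where 7 can go in row 3.
(3,2) is out (column 2 already has a 7).
(3,3) is out (column 3 already has a 7).
(3,4) is out (column 4 already has a 7).
(3,7) is out (box 3 already has a 7).
So the only cell in row 3 that can hold 7 is (3,6).
That is column 6.

6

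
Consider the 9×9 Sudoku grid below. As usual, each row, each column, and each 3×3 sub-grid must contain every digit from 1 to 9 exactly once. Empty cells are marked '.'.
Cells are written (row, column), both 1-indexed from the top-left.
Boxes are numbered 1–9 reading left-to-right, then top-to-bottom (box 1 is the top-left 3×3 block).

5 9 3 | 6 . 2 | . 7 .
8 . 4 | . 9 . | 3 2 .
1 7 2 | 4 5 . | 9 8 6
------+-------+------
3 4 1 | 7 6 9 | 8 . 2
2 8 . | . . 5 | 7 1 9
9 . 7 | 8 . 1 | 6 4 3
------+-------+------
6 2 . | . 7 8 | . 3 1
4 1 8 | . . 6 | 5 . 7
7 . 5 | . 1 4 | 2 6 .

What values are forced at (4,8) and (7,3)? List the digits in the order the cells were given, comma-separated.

For (4,8):
  Row 4 already contains {1, 2, 3, 4, 6, 7, 8, 9}.
  Column 8 already contains {1, 2, 3, 4, 6, 7, 8}.
  Its 3×3 block (box 6) already contains {1, 2, 3, 4, 6, 7, 8, 9}.
  The only value from 1–9 not eliminated is 5, so (4,8) = 5.
For (7,3):
  Row 7 already contains {1, 2, 3, 6, 7, 8}.
  Column 3 already contains {1, 2, 3, 4, 5, 7, 8}.
  Its 3×3 block (box 7) already contains {1, 2, 4, 5, 6, 7, 8}.
  The only value from 1–9 not eliminated is 9, so (7,3) = 9.

5,9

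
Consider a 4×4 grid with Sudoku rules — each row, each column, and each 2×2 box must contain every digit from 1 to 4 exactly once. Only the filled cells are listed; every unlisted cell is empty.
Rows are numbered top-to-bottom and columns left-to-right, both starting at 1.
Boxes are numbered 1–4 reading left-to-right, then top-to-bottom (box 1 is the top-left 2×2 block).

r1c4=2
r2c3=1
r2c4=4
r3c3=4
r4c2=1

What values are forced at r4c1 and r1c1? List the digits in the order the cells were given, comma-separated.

4,1

For r4c1:
  Consider where 4 can go in row 4.
  r4c3 is out (column 3 already has a 4).
  r4c4 is out (column 4 already has a 4).
  So the only cell in row 4 that can hold 4 is r4c1.
  So r4c1 = 4.
For r1c1:
  Consider where 1 can go in column 1.
  r2c1 is out (row 2 already has a 1).
  r3c1 is out (box 3 already has a 1).
  r4c1 is out (row 4 already has a 1).
  So the only cell in column 1 that can hold 1 is r1c1.
  So r1c1 = 1.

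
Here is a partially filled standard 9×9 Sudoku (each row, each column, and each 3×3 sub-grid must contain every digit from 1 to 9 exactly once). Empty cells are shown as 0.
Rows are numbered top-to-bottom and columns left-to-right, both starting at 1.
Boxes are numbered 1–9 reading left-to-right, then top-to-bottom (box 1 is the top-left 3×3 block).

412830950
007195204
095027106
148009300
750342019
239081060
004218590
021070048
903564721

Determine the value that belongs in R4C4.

6

Cell R4C4 itself could take any of {6, 7} by direct elimination.
Consider where 6 can go in row 4.
R4C5 is out (column 5 already has a 6).
R4C8 is out (column 8 already has a 6).
R4C9 is out (column 9 already has a 6).
So the only cell in row 4 that can hold 6 is R4C4.
Therefore R4C4 = 6.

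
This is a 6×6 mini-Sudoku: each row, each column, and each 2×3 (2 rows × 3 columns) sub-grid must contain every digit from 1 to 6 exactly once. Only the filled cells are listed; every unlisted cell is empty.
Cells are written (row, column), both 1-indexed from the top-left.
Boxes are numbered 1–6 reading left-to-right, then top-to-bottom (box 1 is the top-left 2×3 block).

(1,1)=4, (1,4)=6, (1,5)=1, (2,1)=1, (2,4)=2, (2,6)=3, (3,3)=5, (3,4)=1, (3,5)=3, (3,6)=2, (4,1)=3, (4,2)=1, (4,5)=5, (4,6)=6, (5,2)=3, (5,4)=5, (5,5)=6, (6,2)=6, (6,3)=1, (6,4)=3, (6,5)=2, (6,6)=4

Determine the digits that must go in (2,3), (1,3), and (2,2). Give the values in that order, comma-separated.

6,3,5

For (2,3):
  Row 2 already contains {1, 2, 3}.
  Column 3 already contains {1, 5}.
  Its 2×3 block (box 1) already contains {1, 4}.
  The only value from 1–6 not eliminated is 6, so (2,3) = 6.
For (1,3):
  Consider where 3 can go in row 1.
  (1,2) is out (column 2 already has a 3).
  (1,6) is out (column 6 already has a 3).
  So the only cell in row 1 that can hold 3 is (1,3).
  So (1,3) = 3.
For (2,2):
  Row 2 already contains {1, 2, 3}.
  Column 2 already contains {1, 3, 6}.
  Its 2×3 block (box 1) already contains {1, 4}.
  The only value from 1–6 not eliminated is 5, so (2,2) = 5.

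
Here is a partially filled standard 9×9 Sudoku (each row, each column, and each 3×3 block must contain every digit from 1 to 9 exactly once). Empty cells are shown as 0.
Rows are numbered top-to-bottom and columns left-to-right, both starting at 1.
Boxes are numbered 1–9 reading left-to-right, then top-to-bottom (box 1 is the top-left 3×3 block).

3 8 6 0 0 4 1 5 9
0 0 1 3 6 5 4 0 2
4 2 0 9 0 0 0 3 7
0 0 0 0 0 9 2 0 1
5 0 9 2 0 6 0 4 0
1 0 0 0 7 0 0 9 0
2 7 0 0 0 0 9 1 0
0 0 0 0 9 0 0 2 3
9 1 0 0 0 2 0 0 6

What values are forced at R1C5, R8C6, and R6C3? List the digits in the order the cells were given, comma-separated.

2,7,2

For R1C5:
  Row 1 already contains {1, 3, 4, 5, 6, 8, 9}.
  Column 5 already contains {6, 7, 9}.
  Its 3×3 block (box 2) already contains {3, 4, 5, 6, 9}.
  The only value from 1–9 not eliminated is 2, so R1C5 = 2.
For R8C6:
  Consider where 7 can go in column 6.
  R3C6 is out (row 3 already has a 7).
  R6C6 is out (row 6 already has a 7).
  R7C6 is out (row 7 already has a 7).
  So the only cell in column 6 that can hold 7 is R8C6.
  So R8C6 = 7.
For R6C3:
  Consider where 2 can go in row 6.
  R6C2 is out (column 2 already has a 2).
  R6C4 is out (column 4 already has a 2).
  R6C6 is out (column 6 already has a 2).
  R6C7 is out (column 7 already has a 2).
  R6C9 is out (column 9 already has a 2).
  So the only cell in row 6 that can hold 2 is R6C3.
  So R6C3 = 2.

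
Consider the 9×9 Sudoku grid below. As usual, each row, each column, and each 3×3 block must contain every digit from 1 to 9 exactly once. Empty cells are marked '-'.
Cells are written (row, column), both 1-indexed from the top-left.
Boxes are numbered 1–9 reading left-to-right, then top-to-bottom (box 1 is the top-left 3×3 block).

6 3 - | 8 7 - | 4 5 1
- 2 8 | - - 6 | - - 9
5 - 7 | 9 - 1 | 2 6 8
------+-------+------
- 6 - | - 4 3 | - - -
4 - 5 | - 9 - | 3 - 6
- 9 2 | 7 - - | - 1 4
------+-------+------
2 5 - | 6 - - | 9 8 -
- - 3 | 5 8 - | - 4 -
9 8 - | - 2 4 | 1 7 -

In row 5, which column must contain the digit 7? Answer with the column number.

2

Consider where 7 can go in row 5.
(5,4) is out (column 4 already has a 7).
(5,6) is out (box 5 already has a 7).
(5,8) is out (column 8 already has a 7).
So the only cell in row 5 that can hold 7 is (5,2).
That is column 2.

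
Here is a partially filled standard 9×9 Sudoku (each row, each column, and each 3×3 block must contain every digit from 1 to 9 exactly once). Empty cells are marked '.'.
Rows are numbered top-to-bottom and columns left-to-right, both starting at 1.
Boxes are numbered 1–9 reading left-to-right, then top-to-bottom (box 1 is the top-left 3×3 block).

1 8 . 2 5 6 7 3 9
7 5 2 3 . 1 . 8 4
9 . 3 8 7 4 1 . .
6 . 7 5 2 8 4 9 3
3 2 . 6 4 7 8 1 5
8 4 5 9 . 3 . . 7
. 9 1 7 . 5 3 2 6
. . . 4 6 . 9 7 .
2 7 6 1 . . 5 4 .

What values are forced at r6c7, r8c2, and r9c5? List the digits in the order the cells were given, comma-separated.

For r6c7:
  Consider where 2 can go in box 6.
  r6c8 is out (column 8 already has a 2).
  So the only cell in box 6 that can hold 2 is r6c7.
  So r6c7 = 2.
For r8c2:
  Row 8 already contains {4, 6, 7, 9}.
  Column 2 already contains {2, 4, 5, 7, 8, 9}.
  Its 3×3 block (box 7) already contains {1, 2, 6, 7, 9}.
  The only value from 1–9 not eliminated is 3, so r8c2 = 3.
For r9c5:
  Consider where 3 can go in box 8.
  r7c5 is out (row 7 already has a 3).
  r8c6 is out (column 6 already has a 3).
  r9c6 is out (column 6 already has a 3).
  So the only cell in box 8 that can hold 3 is r9c5.
  So r9c5 = 3.

2,3,3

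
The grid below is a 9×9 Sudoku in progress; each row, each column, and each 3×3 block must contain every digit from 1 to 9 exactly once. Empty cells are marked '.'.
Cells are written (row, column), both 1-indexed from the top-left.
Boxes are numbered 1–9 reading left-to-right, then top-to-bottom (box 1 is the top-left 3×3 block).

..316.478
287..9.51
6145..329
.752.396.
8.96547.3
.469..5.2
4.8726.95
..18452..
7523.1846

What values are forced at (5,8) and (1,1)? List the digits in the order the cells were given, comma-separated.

For (5,8):
  Row 5 already contains {3, 4, 5, 6, 7, 8, 9}.
  Column 8 already contains {2, 4, 5, 6, 7, 9}.
  Its 3×3 block (box 6) already contains {2, 3, 5, 6, 7, 9}.
  The only value from 1–9 not eliminated is 1, so (5,8) = 1.
For (1,1):
  Consider where 5 can go in row 1.
  (1,2) is out (column 2 already has a 5).
  (1,6) is out (column 6 already has a 5).
  So the only cell in row 1 that can hold 5 is (1,1).
  So (1,1) = 5.

1,5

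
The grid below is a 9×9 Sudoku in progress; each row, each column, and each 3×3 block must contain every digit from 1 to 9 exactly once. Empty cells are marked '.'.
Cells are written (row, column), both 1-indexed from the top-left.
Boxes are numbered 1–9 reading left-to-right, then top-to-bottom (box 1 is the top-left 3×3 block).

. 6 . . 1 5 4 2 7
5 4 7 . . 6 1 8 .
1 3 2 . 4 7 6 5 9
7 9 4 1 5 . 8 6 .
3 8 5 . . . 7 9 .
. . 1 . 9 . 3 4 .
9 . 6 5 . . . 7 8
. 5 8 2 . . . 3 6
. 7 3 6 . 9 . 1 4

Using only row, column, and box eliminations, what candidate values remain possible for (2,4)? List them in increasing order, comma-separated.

3,9

Row 2 already contains {1, 4, 5, 6, 7, 8}.
Column 4 already contains {1, 2, 5, 6}.
Its 3×3 block (box 2) already contains {1, 4, 5, 6, 7}.
Removing those from 1–9 leaves {3, 9} as the candidates for (2,4).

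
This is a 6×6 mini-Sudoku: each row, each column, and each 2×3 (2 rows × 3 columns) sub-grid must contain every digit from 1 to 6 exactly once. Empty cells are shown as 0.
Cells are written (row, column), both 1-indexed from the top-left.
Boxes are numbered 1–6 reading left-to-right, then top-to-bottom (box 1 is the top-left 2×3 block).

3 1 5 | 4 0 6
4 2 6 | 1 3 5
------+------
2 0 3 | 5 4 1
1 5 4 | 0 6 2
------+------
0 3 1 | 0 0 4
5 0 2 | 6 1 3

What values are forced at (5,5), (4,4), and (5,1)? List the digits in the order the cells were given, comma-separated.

5,3,6

For (5,5):
  Consider where 5 can go in column 5.
  (1,5) is out (row 1 already has a 5).
  So the only cell in column 5 that can hold 5 is (5,5).
  So (5,5) = 5.
For (4,4):
  Row 4 already contains {1, 2, 4, 5, 6}.
  Column 4 already contains {1, 4, 5, 6}.
  Its 2×3 block (box 4) already contains {1, 2, 4, 5, 6}.
  The only value from 1–6 not eliminated is 3, so (4,4) = 3.
For (5,1):
  Row 5 already contains {1, 3, 4}.
  Column 1 already contains {1, 2, 3, 4, 5}.
  Its 2×3 block (box 5) already contains {1, 2, 3, 5}.
  The only value from 1–6 not eliminated is 6, so (5,1) = 6.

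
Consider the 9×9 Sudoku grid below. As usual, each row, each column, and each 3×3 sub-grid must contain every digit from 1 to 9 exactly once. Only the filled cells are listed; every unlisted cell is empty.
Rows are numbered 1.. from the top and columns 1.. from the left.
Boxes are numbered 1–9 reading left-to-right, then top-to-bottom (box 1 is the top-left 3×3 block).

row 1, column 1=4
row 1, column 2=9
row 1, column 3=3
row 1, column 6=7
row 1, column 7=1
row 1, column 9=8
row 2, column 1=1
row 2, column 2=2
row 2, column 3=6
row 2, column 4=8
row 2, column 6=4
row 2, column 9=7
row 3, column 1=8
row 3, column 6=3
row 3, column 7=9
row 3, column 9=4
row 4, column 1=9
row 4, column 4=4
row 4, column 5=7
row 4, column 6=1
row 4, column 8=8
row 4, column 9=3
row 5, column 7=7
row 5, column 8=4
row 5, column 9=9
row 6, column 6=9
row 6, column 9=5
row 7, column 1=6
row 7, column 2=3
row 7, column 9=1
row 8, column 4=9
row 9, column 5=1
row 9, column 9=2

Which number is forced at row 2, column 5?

Cell row 2, column 5 itself could take any of {5, 9} by direct elimination.
Consider where 9 can go in row 2.
row 2, column 7 is out (column 7 already has a 9).
row 2, column 8 is out (box 3 already has a 9).
So the only cell in row 2 that can hold 9 is row 2, column 5.
Therefore row 2, column 5 = 9.

9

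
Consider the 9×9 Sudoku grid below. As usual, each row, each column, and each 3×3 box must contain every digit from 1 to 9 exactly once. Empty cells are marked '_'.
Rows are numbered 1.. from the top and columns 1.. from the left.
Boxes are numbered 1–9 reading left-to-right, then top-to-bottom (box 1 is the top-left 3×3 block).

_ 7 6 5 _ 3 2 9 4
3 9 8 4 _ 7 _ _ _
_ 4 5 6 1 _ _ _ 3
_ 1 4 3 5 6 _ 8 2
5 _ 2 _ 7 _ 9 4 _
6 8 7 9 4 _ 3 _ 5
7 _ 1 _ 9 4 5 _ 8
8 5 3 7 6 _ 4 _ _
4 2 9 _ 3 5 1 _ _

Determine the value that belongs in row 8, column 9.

Row 8 already contains {3, 4, 5, 6, 7, 8}.
Column 9 already contains {2, 3, 4, 5, 8}.
Its 3×3 block (box 9) already contains {1, 4, 5, 8}.
The only value from 1–9 not eliminated is 9, so row 8, column 9 = 9.

9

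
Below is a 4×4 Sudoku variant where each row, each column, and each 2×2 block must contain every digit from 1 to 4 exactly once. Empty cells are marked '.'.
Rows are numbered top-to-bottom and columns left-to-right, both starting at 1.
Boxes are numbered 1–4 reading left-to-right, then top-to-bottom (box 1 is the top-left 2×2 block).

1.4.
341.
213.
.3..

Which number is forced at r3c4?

Row 3 already contains {1, 2, 3}.
Column 4 already contains {}.
Its 2×2 block (box 4) already contains {3}.
The only value from 1–4 not eliminated is 4, so r3c4 = 4.

4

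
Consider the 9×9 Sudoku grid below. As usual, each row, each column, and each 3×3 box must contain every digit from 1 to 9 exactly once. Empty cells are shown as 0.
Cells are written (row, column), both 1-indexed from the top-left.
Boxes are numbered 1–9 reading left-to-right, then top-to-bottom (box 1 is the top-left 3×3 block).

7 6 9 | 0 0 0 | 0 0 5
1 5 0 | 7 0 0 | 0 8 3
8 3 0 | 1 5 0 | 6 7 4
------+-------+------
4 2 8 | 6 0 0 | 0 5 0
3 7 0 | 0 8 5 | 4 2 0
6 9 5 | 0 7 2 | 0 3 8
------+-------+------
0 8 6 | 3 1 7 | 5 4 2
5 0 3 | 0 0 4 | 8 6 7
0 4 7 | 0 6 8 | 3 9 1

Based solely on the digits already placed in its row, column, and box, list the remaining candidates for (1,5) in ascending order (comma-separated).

2,3,4

Row 1 already contains {5, 6, 7, 9}.
Column 5 already contains {1, 5, 6, 7, 8}.
Its 3×3 block (box 2) already contains {1, 5, 7}.
Removing those from 1–9 leaves {2, 3, 4} as the candidates for (1,5).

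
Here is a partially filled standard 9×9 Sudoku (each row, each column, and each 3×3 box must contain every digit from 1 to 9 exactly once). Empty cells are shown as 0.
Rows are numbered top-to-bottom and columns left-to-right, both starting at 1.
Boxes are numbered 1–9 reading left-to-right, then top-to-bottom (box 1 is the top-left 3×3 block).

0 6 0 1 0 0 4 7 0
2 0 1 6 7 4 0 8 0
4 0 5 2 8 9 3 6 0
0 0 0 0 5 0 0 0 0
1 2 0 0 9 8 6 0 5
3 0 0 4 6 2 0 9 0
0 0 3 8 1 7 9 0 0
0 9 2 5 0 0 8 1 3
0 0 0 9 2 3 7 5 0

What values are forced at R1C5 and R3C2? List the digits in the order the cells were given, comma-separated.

For R1C5:
  Row 1 already contains {1, 4, 6, 7}.
  Column 5 already contains {1, 2, 5, 6, 7, 8, 9}.
  Its 3×3 block (box 2) already contains {1, 2, 4, 6, 7, 8, 9}.
  The only value from 1–9 not eliminated is 3, so R1C5 = 3.
For R3C2:
  Row 3 already contains {2, 3, 4, 5, 6, 8, 9}.
  Column 2 already contains {2, 6, 9}.
  Its 3×3 block (box 1) already contains {1, 2, 4, 5, 6}.
  The only value from 1–9 not eliminated is 7, so R3C2 = 7.

3,7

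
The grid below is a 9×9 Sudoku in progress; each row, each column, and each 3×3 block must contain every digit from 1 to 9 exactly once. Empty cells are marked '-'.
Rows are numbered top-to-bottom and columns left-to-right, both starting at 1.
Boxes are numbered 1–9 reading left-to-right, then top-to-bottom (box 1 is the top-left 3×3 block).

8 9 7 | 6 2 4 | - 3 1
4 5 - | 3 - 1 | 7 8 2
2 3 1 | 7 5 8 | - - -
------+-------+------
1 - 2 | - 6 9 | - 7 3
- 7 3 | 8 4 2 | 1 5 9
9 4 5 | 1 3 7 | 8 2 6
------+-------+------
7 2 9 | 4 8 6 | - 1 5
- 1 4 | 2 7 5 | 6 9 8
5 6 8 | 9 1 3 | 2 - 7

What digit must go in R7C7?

3

Row 7 already contains {1, 2, 4, 5, 6, 7, 8, 9}.
Column 7 already contains {1, 2, 6, 7, 8}.
Its 3×3 block (box 9) already contains {1, 2, 5, 6, 7, 8, 9}.
The only value from 1–9 not eliminated is 3, so R7C7 = 3.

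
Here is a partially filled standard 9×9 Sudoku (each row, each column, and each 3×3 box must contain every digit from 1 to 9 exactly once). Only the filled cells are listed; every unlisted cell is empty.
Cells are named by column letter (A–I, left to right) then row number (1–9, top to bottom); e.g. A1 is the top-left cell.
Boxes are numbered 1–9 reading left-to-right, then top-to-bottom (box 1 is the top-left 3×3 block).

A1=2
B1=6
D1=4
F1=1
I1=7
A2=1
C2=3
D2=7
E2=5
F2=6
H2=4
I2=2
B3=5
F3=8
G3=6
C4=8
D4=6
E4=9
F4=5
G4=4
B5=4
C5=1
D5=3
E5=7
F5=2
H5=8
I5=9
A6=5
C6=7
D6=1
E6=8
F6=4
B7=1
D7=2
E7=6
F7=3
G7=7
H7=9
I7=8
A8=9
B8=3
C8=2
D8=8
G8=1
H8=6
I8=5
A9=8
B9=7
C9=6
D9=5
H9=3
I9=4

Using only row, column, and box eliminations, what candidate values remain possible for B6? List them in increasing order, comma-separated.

Row 6 already contains {1, 4, 5, 7, 8}.
Column B already contains {1, 3, 4, 5, 6, 7}.
Its 3×3 block (box 4) already contains {1, 4, 5, 7, 8}.
Removing those from 1–9 leaves {2, 9} as the candidates for B6.

2,9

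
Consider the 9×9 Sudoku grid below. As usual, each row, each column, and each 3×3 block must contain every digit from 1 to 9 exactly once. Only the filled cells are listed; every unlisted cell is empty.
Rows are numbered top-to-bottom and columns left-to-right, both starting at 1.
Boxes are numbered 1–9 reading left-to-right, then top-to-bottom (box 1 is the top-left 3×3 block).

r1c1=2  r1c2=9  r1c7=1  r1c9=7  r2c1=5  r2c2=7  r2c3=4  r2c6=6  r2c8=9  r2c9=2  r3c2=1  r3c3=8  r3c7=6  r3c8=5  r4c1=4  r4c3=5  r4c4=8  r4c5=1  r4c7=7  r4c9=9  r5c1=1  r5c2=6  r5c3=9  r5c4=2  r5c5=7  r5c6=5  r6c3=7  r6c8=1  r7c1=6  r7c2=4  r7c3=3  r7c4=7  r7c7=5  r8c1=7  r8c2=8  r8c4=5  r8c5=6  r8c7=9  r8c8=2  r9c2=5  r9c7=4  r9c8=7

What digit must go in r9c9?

Cell r9c9 itself could take any of {1, 3, 6, 8} by direct elimination.
Consider where 6 can go in row 9.
r9c1 is out (column 1 already has a 6).
r9c3 is out (box 7 already has a 6).
r9c4 is out (box 8 already has a 6).
r9c5 is out (column 5 already has a 6).
r9c6 is out (column 6 already has a 6).
So the only cell in row 9 that can hold 6 is r9c9.
Therefore r9c9 = 6.

6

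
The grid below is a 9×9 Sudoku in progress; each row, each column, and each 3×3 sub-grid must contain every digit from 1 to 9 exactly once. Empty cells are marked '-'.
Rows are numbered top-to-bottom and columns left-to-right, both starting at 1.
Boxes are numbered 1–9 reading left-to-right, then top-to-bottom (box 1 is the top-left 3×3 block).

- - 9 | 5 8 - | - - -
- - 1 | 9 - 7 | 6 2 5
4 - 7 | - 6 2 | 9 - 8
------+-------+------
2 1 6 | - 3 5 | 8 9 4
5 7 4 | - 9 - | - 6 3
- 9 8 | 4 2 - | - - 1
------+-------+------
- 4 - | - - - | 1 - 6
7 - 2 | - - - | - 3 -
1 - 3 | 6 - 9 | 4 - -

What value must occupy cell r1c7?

3

Cell r1c7 itself could take any of {3, 7} by direct elimination.
Consider where 3 can go in box 3.
r1c8 is out (column 8 already has a 3).
r1c9 is out (column 9 already has a 3).
r3c8 is out (column 8 already has a 3).
So the only cell in box 3 that can hold 3 is r1c7.
Therefore r1c7 = 3.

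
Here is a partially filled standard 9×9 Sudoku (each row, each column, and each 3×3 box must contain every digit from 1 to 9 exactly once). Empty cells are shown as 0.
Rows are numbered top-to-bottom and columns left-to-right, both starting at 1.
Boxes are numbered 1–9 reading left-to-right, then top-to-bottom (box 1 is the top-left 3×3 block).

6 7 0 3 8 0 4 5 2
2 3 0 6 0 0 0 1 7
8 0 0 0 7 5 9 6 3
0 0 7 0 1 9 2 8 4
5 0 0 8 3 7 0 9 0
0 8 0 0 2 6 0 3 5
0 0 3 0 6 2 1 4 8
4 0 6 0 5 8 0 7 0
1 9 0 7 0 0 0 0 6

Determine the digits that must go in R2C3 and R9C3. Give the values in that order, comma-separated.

5,8

For R2C3:
  Consider where 5 can go in box 1.
  R1C3 is out (row 1 already has a 5).
  R3C2 is out (row 3 already has a 5).
  R3C3 is out (row 3 already has a 5).
  So the only cell in box 1 that can hold 5 is R2C3.
  So R2C3 = 5.
For R9C3:
  Consider where 8 can go in column 3.
  R1C3 is out (row 1 already has a 8).
  R2C3 is out (box 1 already has a 8).
  R3C3 is out (row 3 already has a 8).
  R5C3 is out (row 5 already has a 8).
  R6C3 is out (row 6 already has a 8).
  So the only cell in column 3 that can hold 8 is R9C3.
  So R9C3 = 8.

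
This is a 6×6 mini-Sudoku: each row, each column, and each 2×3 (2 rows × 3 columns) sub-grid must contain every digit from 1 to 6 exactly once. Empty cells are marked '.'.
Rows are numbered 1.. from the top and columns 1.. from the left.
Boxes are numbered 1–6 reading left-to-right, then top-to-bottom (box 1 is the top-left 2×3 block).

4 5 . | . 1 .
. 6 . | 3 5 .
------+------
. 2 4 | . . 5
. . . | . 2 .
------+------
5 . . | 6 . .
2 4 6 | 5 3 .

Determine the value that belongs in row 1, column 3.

Cell row 1, column 3 itself could take any of {2, 3} by direct elimination.
Consider where 3 can go in box 1.
row 2, column 1 is out (row 2 already has a 3).
row 2, column 3 is out (row 2 already has a 3).
So the only cell in box 1 that can hold 3 is row 1, column 3.
Therefore row 1, column 3 = 3.

3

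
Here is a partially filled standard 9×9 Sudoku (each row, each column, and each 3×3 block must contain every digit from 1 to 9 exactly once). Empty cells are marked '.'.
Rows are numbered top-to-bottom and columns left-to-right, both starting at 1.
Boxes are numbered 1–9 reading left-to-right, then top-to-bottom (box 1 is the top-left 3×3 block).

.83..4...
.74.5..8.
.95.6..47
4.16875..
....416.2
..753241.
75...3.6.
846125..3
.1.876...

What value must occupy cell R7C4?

Cell R7C4 itself could take any of {4, 9} by direct elimination.
Consider where 4 can go in box 8.
R7C5 is out (column 5 already has a 4).
So the only cell in box 8 that can hold 4 is R7C4.
Therefore R7C4 = 4.

4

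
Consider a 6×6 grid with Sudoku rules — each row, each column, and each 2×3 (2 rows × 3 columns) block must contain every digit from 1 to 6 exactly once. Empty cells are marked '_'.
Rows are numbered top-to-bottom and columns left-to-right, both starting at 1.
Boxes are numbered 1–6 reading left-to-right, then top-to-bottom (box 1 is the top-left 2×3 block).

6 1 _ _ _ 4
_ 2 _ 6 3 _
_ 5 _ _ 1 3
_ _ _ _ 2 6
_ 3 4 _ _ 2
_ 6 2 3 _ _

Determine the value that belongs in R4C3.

1

Cell R4C3 itself could take any of {1, 3} by direct elimination.
Consider where 1 can go in column 3.
R1C3 is out (row 1 already has a 1).
R2C3 is out (box 1 already has a 1).
R3C3 is out (row 3 already has a 1).
So the only cell in column 3 that can hold 1 is R4C3.
Therefore R4C3 = 1.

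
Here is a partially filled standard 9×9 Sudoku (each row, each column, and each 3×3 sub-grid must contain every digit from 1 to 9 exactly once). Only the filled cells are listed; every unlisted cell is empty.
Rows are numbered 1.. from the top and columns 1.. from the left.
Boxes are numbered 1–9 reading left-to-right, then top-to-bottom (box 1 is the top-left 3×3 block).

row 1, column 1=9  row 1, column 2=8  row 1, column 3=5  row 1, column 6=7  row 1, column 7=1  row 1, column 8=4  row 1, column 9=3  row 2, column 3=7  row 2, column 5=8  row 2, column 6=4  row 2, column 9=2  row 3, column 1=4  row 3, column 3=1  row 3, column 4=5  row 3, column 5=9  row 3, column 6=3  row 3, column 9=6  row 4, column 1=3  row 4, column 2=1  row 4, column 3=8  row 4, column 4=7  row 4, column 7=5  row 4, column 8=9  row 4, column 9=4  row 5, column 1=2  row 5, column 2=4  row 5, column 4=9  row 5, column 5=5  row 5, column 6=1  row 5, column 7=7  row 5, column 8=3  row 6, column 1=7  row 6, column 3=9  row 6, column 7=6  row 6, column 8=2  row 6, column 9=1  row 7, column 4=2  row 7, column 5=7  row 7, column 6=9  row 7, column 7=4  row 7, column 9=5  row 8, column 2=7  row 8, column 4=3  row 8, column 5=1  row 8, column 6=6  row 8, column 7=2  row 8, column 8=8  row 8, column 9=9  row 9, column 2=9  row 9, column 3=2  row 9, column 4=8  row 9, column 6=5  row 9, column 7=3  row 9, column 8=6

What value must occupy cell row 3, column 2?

2

Row 3 already contains {1, 3, 4, 5, 6, 9}.
Column 2 already contains {1, 4, 7, 8, 9}.
Its 3×3 block (box 1) already contains {1, 4, 5, 7, 8, 9}.
The only value from 1–9 not eliminated is 2, so row 3, column 2 = 2.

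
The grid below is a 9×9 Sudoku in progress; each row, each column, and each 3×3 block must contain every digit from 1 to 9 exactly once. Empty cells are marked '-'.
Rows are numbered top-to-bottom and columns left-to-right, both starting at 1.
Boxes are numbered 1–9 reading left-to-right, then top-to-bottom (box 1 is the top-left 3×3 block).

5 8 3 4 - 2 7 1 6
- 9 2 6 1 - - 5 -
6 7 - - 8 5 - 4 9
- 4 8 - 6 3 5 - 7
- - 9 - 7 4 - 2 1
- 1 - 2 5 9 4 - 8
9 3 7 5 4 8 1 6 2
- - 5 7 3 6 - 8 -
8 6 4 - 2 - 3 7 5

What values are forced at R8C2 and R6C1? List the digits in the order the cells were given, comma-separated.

For R8C2:
  Row 8 already contains {3, 5, 6, 7, 8}.
  Column 2 already contains {1, 3, 4, 6, 7, 8, 9}.
  Its 3×3 block (box 7) already contains {3, 4, 5, 6, 7, 8, 9}.
  The only value from 1–9 not eliminated is 2, so R8C2 = 2.
For R6C1:
  Consider where 7 can go in column 1.
  R2C1 is out (box 1 already has a 7).
  R4C1 is out (row 4 already has a 7).
  R5C1 is out (row 5 already has a 7).
  R8C1 is out (row 8 already has a 7).
  So the only cell in column 1 that can hold 7 is R6C1.
  So R6C1 = 7.

2,7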